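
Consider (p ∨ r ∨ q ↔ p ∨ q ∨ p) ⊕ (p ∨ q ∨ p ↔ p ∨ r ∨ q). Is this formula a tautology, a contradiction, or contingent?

contradiction

p | q | r || (p ∨ r ∨ q) | (p ∨ q ∨ p) | ((p ∨ r ∨ q) ↔ (p ∨ q ∨ p)) | ((p ∨ q ∨ p) ↔ (p ∨ r ∨ q)) | φ
0 | 0 | 0 ||      0      |      0      |              1              |              1              | 0
0 | 0 | 1 ||      1      |      0      |              0              |              0              | 0
0 | 1 | 0 ||      1      |      1      |              1              |              1              | 0
0 | 1 | 1 ||      1      |      1      |              1              |              1              | 0
1 | 0 | 0 ||      1      |      1      |              1              |              1              | 0
1 | 0 | 1 ||      1      |      1      |              1              |              1              | 0
1 | 1 | 0 ||      1      |      1      |              1              |              1              | 0
1 | 1 | 1 ||      1      |      1      |              1              |              1              | 0
Every row is 0, so the formula is a contradiction.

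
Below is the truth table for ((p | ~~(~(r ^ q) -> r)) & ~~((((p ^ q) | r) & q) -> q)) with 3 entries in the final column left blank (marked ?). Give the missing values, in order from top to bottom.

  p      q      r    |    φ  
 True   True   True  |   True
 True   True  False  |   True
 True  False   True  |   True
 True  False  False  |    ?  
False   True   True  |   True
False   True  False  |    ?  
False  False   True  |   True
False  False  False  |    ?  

True, True, False

Row p=True, q=False, r=False: (p | ~~(~(r ^ q) -> r)) = True, ~~((((p ^ q) | r) & q) -> q) = True, so the formula = True.
Row p=False, q=True, r=False: (p | ~~(~(r ^ q) -> r)) = True, ~~((((p ^ q) | r) & q) -> q) = True, so the formula = True.
Row p=False, q=False, r=False: (p | ~~(~(r ^ q) -> r)) = False, ~~((((p ^ q) | r) & q) -> q) = True, so the formula = False.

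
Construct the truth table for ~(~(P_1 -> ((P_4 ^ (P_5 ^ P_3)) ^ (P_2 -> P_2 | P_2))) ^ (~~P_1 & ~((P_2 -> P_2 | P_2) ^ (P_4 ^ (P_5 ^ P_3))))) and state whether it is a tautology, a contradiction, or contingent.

 P_1    P_2    P_3    P_4    P_5   |    φ  
 True   True   True   True   True  |   True
 True   True   True   True  False  |   True
 True   True   True  False   True  |   True
 True   True   True  False  False  |   True
 True   True  False   True   True  |   True
 True   True  False   True  False  |   True
 True   True  False  False   True  |   True
 True   True  False  False  False  |   True
 True  False   True   True   True  |   True
 True  False   True   True  False  |   True
 True  False   True  False   True  |   True
 True  False   True  False  False  |   True
 True  False  False   True   True  |   True
 True  False  False   True  False  |   True
 True  False  False  False   True  |   True
 True  False  False  False  False  |   True
False   True   True   True   True  |   True
False   True   True   True  False  |   True
False   True   True  False   True  |   True
False   True   True  False  False  |   True
False   True  False   True   True  |   True
False   True  False   True  False  |   True
False   True  False  False   True  |   True
False   True  False  False  False  |   True
False  False   True   True   True  |   True
False  False   True   True  False  |   True
False  False   True  False   True  |   True
False  False   True  False  False  |   True
False  False  False   True   True  |   True
False  False  False   True  False  |   True
False  False  False  False   True  |   True
False  False  False  False  False  |   True
Every row is True, so the formula is a tautology.

tautology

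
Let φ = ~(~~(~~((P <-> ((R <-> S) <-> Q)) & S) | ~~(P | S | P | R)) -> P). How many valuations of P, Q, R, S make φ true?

P  Q  R  S     (R <-> S)  ((R <-> S) <-> Q)  (P <-> ((R <-> S) <-> Q))  (P | S | P | R)  ~(P | S | P | R)  ~~(P | S | P | R)  φ
1  1  1  1         1              1                      1                     1                0                  1          0
1  1  1  0         0              0                      0                     1                0                  1          0
1  1  0  1         0              0                      0                     1                0                  1          0
1  1  0  0         1              1                      1                     1                0                  1          0
1  0  1  1         1              0                      0                     1                0                  1          0
1  0  1  0         0              1                      1                     1                0                  1          0
1  0  0  1         0              1                      1                     1                0                  1          0
1  0  0  0         1              0                      0                     1                0                  1          0
0  1  1  1         1              1                      0                     1                0                  1          1
0  1  1  0         0              0                      1                     1                0                  1          1
0  1  0  1         0              0                      1                     1                0                  1          1
0  1  0  0         1              1                      0                     0                1                  0          0
0  0  1  1         1              0                      1                     1                0                  1          1
0  0  1  0         0              1                      0                     1                0                  1          1
0  0  0  1         0              1                      0                     1                0                  1          1
0  0  0  0         1              0                      1                     0                1                  0          0
The formula is true on 6 of the 16 rows.

6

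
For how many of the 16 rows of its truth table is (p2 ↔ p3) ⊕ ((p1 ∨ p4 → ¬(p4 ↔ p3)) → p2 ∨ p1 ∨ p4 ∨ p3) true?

9

  p1  |   p2  |   p3  |   p4  || (p2 ↔ p3) | (p1 ∨ p4) | (p4 ↔ p3) | ¬(p4 ↔ p3) | ((p1 ∨ p4) → ¬(p4 ↔ p3)) | (p2 ∨ (p1 ∨ p4) ∨ p3) |   φ  
False | False | False | False ||    True   |   False   |    True   |   False    |           True           |         False         |  True
False | False | False |  True ||    True   |    True   |   False   |    True    |           True           |          True         | False
False | False |  True | False ||   False   |   False   |   False   |    True    |           True           |          True         |  True
False | False |  True |  True ||   False   |    True   |    True   |   False    |          False           |          True         |  True
False |  True | False | False ||   False   |   False   |    True   |   False    |           True           |          True         |  True
False |  True | False |  True ||   False   |    True   |   False   |    True    |           True           |          True         |  True
False |  True |  True | False ||    True   |   False   |   False   |    True    |           True           |          True         | False
False |  True |  True |  True ||    True   |    True   |    True   |   False    |          False           |          True         | False
 True | False | False | False ||    True   |    True   |    True   |   False    |          False           |          True         | False
 True | False | False |  True ||    True   |    True   |   False   |    True    |           True           |          True         | False
 True | False |  True | False ||   False   |    True   |   False   |    True    |           True           |          True         |  True
 True | False |  True |  True ||   False   |    True   |    True   |   False    |          False           |          True         |  True
 True |  True | False | False ||   False   |    True   |    True   |   False    |          False           |          True         |  True
 True |  True | False |  True ||   False   |    True   |   False   |    True    |           True           |          True         |  True
 True |  True |  True | False ||    True   |    True   |   False   |    True    |           True           |          True         | False
 True |  True |  True |  True ||    True   |    True   |    True   |   False    |          False           |          True         | False
The formula is true on 9 of the 16 rows.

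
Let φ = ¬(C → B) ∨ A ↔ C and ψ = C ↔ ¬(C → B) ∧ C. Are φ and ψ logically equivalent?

A | B | C | φ | ψ
- | - | - | - | -
T | T | T | T | F
T | T | F | F | T
T | F | T | T | T
T | F | F | F | T
F | T | T | F | F
F | T | F | T | T
F | F | T | T | T
F | F | F | T | T
The columns differ at A=T, B=T, C=T (φ=T, ψ=F), so they are not equivalent.

not equivalent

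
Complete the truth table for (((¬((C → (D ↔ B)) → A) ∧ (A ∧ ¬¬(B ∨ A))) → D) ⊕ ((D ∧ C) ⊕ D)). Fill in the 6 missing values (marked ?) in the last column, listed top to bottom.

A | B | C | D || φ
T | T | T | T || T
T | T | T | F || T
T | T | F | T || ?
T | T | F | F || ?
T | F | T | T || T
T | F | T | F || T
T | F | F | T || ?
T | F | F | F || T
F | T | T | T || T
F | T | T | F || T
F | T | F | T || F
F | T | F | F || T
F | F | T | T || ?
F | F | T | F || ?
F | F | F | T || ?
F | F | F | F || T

F, T, F, T, T, F

Row A=T, B=T, C=F, D=T: ((¬((C → (D ↔ B)) → A) ∧ (A ∧ ¬¬(B ∨ A))) → D) = T, ((D ∧ C) ⊕ D) = T, so the formula = F.
Row A=T, B=T, C=F, D=F: ((¬((C → (D ↔ B)) → A) ∧ (A ∧ ¬¬(B ∨ A))) → D) = T, ((D ∧ C) ⊕ D) = F, so the formula = T.
Row A=T, B=F, C=F, D=T: ((¬((C → (D ↔ B)) → A) ∧ (A ∧ ¬¬(B ∨ A))) → D) = T, ((D ∧ C) ⊕ D) = T, so the formula = F.
Row A=F, B=F, C=T, D=T: ((¬((C → (D ↔ B)) → A) ∧ (A ∧ ¬¬(B ∨ A))) → D) = T, ((D ∧ C) ⊕ D) = F, so the formula = T.
Row A=F, B=F, C=T, D=F: ((¬((C → (D ↔ B)) → A) ∧ (A ∧ ¬¬(B ∨ A))) → D) = T, ((D ∧ C) ⊕ D) = F, so the formula = T.
Row A=F, B=F, C=F, D=T: ((¬((C → (D ↔ B)) → A) ∧ (A ∧ ¬¬(B ∨ A))) → D) = T, ((D ∧ C) ⊕ D) = T, so the formula = F.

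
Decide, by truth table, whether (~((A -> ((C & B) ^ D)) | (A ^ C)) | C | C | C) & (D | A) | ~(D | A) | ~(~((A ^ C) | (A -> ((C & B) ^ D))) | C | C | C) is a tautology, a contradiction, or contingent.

A  B  C  D     (C & B)  ((C & B) ^ D)  (A -> ((C & B) ^ D))  (A ^ C)  (D | A)  ~(D | A)  φ
1  1  1  1        1           0                 0               0        1        0      1
1  1  1  0        1           1                 1               0        1        0      1
1  1  0  1        0           1                 1               1        1        0      1
1  1  0  0        0           0                 0               1        1        0      1
1  0  1  1        0           1                 1               0        1        0      1
1  0  1  0        0           0                 0               0        1        0      1
1  0  0  1        0           1                 1               1        1        0      1
1  0  0  0        0           0                 0               1        1        0      1
0  1  1  1        1           0                 1               1        1        0      1
0  1  1  0        1           1                 1               1        0        1      1
0  1  0  1        0           1                 1               0        1        0      1
0  1  0  0        0           0                 1               0        0        1      1
0  0  1  1        0           1                 1               1        1        0      1
0  0  1  0        0           0                 1               1        0        1      1
0  0  0  1        0           1                 1               0        1        0      1
0  0  0  0        0           0                 1               0        0        1      1
Every row is 1, so the formula is a tautology.

tautology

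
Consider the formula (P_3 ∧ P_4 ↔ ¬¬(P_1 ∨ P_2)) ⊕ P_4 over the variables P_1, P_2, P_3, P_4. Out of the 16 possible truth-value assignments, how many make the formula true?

6

P_1  P_2  P_3  P_4  |  (P_3 ∧ P_4)  (P_1 ∨ P_2)  ¬(P_1 ∨ P_2)  ¬¬(P_1 ∨ P_2)  φ
 1    1    1    1   |       1            1            0              1        0
 1    1    1    0   |       0            1            0              1        0
 1    1    0    1   |       0            1            0              1        1
 1    1    0    0   |       0            1            0              1        0
 1    0    1    1   |       1            1            0              1        0
 1    0    1    0   |       0            1            0              1        0
 1    0    0    1   |       0            1            0              1        1
 1    0    0    0   |       0            1            0              1        0
 0    1    1    1   |       1            1            0              1        0
 0    1    1    0   |       0            1            0              1        0
 0    1    0    1   |       0            1            0              1        1
 0    1    0    0   |       0            1            0              1        0
 0    0    1    1   |       1            0            1              0        1
 0    0    1    0   |       0            0            1              0        1
 0    0    0    1   |       0            0            1              0        0
 0    0    0    0   |       0            0            1              0        1
The formula is true on 6 of the 16 rows.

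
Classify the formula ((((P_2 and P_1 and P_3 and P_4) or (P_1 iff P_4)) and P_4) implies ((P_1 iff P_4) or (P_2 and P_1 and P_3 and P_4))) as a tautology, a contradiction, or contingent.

P_1  P_2  P_3  P_4  |  φ
 F    F    F    F   |  T
 F    F    F    T   |  T
 F    F    T    F   |  T
 F    F    T    T   |  T
 F    T    F    F   |  T
 F    T    F    T   |  T
 F    T    T    F   |  T
 F    T    T    T   |  T
 T    F    F    F   |  T
 T    F    F    T   |  T
 T    F    T    F   |  T
 T    F    T    T   |  T
 T    T    F    F   |  T
 T    T    F    T   |  T
 T    T    T    F   |  T
 T    T    T    T   |  T
Every row is T, so the formula is a tautology.

tautology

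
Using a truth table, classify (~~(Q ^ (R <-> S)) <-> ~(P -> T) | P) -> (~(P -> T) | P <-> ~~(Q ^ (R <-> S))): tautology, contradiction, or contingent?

P  Q  R  S  T  |  φ
T  T  T  T  T  |  T
T  T  T  T  F  |  T
T  T  T  F  T  |  T
T  T  T  F  F  |  T
T  T  F  T  T  |  T
T  T  F  T  F  |  T
T  T  F  F  T  |  T
T  T  F  F  F  |  T
T  F  T  T  T  |  T
T  F  T  T  F  |  T
T  F  T  F  T  |  T
T  F  T  F  F  |  T
T  F  F  T  T  |  T
T  F  F  T  F  |  T
T  F  F  F  T  |  T
T  F  F  F  F  |  T
F  T  T  T  T  |  T
F  T  T  T  F  |  T
F  T  T  F  T  |  T
F  T  T  F  F  |  T
F  T  F  T  T  |  T
F  T  F  T  F  |  T
F  T  F  F  T  |  T
F  T  F  F  F  |  T
F  F  T  T  T  |  T
F  F  T  T  F  |  T
F  F  T  F  T  |  T
F  F  T  F  F  |  T
F  F  F  T  T  |  T
F  F  F  T  F  |  T
F  F  F  F  T  |  T
F  F  F  F  F  |  T
Every row is T, so the formula is a tautology.

tautology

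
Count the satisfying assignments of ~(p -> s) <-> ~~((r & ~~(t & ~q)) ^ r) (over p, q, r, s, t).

p | q | r | s | t | φ
- | - | - | - | - | -
1 | 1 | 1 | 1 | 1 | 0
1 | 1 | 1 | 1 | 0 | 0
1 | 1 | 1 | 0 | 1 | 1
1 | 1 | 1 | 0 | 0 | 1
1 | 1 | 0 | 1 | 1 | 1
1 | 1 | 0 | 1 | 0 | 1
1 | 1 | 0 | 0 | 1 | 0
1 | 1 | 0 | 0 | 0 | 0
1 | 0 | 1 | 1 | 1 | 1
1 | 0 | 1 | 1 | 0 | 0
1 | 0 | 1 | 0 | 1 | 0
1 | 0 | 1 | 0 | 0 | 1
1 | 0 | 0 | 1 | 1 | 1
1 | 0 | 0 | 1 | 0 | 1
1 | 0 | 0 | 0 | 1 | 0
1 | 0 | 0 | 0 | 0 | 0
0 | 1 | 1 | 1 | 1 | 0
0 | 1 | 1 | 1 | 0 | 0
0 | 1 | 1 | 0 | 1 | 0
0 | 1 | 1 | 0 | 0 | 0
0 | 1 | 0 | 1 | 1 | 1
0 | 1 | 0 | 1 | 0 | 1
0 | 1 | 0 | 0 | 1 | 1
0 | 1 | 0 | 0 | 0 | 1
0 | 0 | 1 | 1 | 1 | 1
0 | 0 | 1 | 1 | 0 | 0
0 | 0 | 1 | 0 | 1 | 1
0 | 0 | 1 | 0 | 0 | 0
0 | 0 | 0 | 1 | 1 | 1
0 | 0 | 0 | 1 | 0 | 1
0 | 0 | 0 | 0 | 1 | 1
0 | 0 | 0 | 0 | 0 | 1
The formula is true on 18 of the 32 rows.

18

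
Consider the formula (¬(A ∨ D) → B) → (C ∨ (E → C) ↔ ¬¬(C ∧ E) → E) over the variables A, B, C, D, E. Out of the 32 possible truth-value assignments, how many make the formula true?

A | B | C | D | E | φ
- | - | - | - | - | -
T | T | T | T | T | T
T | T | T | T | F | T
T | T | T | F | T | T
T | T | T | F | F | T
T | T | F | T | T | F
T | T | F | T | F | T
T | T | F | F | T | F
T | T | F | F | F | T
T | F | T | T | T | T
T | F | T | T | F | T
T | F | T | F | T | T
T | F | T | F | F | T
T | F | F | T | T | F
T | F | F | T | F | T
T | F | F | F | T | F
T | F | F | F | F | T
F | T | T | T | T | T
F | T | T | T | F | T
F | T | T | F | T | T
F | T | T | F | F | T
F | T | F | T | T | F
F | T | F | T | F | T
F | T | F | F | T | F
F | T | F | F | F | T
F | F | T | T | T | T
F | F | T | T | F | T
F | F | T | F | T | T
F | F | T | F | F | T
F | F | F | T | T | F
F | F | F | T | F | T
F | F | F | F | T | T
F | F | F | F | F | T
The formula is true on 25 of the 32 rows.

25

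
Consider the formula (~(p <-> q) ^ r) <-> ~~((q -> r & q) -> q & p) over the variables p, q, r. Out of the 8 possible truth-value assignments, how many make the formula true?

  p      q      r    |  (p <-> q)  ~(p <-> q)  (~(p <-> q) ^ r)  (r & q)  (q -> (r & q))  (q & p)  ((q -> (r & q)) -> (q & p))  ~((q -> (r & q)) -> (q & p))    φ  
 True   True   True  |     True      False           True          True        True         True               True                        False               True
 True   True  False  |     True      False          False         False       False         True               True                        False              False
 True  False   True  |    False       True          False         False        True        False              False                         True               True
 True  False  False  |    False       True           True         False        True        False              False                         True              False
False   True   True  |    False       True          False          True        True        False              False                         True               True
False   True  False  |    False       True           True         False       False        False               True                        False               True
False  False   True  |     True      False           True         False        True        False              False                         True              False
False  False  False  |     True      False          False         False        True        False              False                         True               True
The formula is true on 5 of the 8 rows.

5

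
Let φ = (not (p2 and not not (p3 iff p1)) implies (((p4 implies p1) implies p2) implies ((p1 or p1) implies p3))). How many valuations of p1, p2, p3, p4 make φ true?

p1  p2  p3  p4  |  φ
F   F   F   F   |  T
F   F   F   T   |  T
F   F   T   F   |  T
F   F   T   T   |  T
F   T   F   F   |  T
F   T   F   T   |  T
F   T   T   F   |  T
F   T   T   T   |  T
T   F   F   F   |  T
T   F   F   T   |  T
T   F   T   F   |  T
T   F   T   T   |  T
T   T   F   F   |  F
T   T   F   T   |  F
T   T   T   F   |  T
T   T   T   T   |  T
The formula is true on 14 of the 16 rows.

14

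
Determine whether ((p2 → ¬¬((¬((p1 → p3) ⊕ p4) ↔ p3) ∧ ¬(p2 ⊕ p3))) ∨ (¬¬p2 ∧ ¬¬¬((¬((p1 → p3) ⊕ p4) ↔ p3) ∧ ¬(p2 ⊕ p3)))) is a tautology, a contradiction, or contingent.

p1  p2  p3  p4  |  (p1 → p3)  ((p1 → p3) ⊕ p4)  ¬((p1 → p3) ⊕ p4)  (¬((p1 → p3) ⊕ p4) ↔ p3)  (p2 ⊕ p3)  ¬(p2 ⊕ p3)  ¬p2  ¬¬p2  φ
T   T   T   T   |      T             F                  T                     T                  F          T        F    T    T
T   T   T   F   |      T             T                  F                     F                  F          T        F    T    T
T   T   F   T   |      F             T                  F                     T                  T          F        F    T    T
T   T   F   F   |      F             F                  T                     F                  T          F        F    T    T
T   F   T   T   |      T             F                  T                     T                  T          F        T    F    T
T   F   T   F   |      T             T                  F                     F                  T          F        T    F    T
T   F   F   T   |      F             T                  F                     T                  F          T        T    F    T
T   F   F   F   |      F             F                  T                     F                  F          T        T    F    T
F   T   T   T   |      T             F                  T                     T                  F          T        F    T    T
F   T   T   F   |      T             T                  F                     F                  F          T        F    T    T
F   T   F   T   |      T             F                  T                     F                  T          F        F    T    T
F   T   F   F   |      T             T                  F                     T                  T          F        F    T    T
F   F   T   T   |      T             F                  T                     T                  T          F        T    F    T
F   F   T   F   |      T             T                  F                     F                  T          F        T    F    T
F   F   F   T   |      T             F                  T                     F                  F          T        T    F    T
F   F   F   F   |      T             T                  F                     T                  F          T        T    F    T
Every row is T, so the formula is a tautology.

tautology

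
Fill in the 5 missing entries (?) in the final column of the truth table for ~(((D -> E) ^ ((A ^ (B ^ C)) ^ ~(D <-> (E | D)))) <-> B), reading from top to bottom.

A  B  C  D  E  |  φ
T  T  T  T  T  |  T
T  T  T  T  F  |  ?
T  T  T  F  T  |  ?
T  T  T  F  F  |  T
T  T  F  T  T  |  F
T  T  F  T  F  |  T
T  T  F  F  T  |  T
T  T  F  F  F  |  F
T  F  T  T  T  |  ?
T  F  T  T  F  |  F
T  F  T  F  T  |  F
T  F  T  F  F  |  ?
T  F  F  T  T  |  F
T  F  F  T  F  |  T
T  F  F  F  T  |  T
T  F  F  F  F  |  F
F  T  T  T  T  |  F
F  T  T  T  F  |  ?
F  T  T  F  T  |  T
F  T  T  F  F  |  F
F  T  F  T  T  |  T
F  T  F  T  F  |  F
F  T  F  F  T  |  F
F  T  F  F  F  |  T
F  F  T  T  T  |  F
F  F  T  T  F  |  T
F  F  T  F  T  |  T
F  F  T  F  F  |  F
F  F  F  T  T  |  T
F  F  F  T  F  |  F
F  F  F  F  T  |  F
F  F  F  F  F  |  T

Row A=T, B=T, C=T, D=T, E=F: ((D -> E) ^ ((A ^ (B ^ C)) ^ ~(D <-> (E | D)))) = T, (((D -> E) ^ ((A ^ (B ^ C)) ^ ~(D <-> (E | D)))) <-> B) = T, so the formula = F.
Row A=T, B=T, C=T, D=F, E=T: ((D -> E) ^ ((A ^ (B ^ C)) ^ ~(D <-> (E | D)))) = T, (((D -> E) ^ ((A ^ (B ^ C)) ^ ~(D <-> (E | D)))) <-> B) = T, so the formula = F.
Row A=T, B=F, C=T, D=T, E=T: ((D -> E) ^ ((A ^ (B ^ C)) ^ ~(D <-> (E | D)))) = T, (((D -> E) ^ ((A ^ (B ^ C)) ^ ~(D <-> (E | D)))) <-> B) = F, so the formula = T.
Row A=T, B=F, C=T, D=F, E=F: ((D -> E) ^ ((A ^ (B ^ C)) ^ ~(D <-> (E | D)))) = T, (((D -> E) ^ ((A ^ (B ^ C)) ^ ~(D <-> (E | D)))) <-> B) = F, so the formula = T.
Row A=F, B=T, C=T, D=T, E=F: ((D -> E) ^ ((A ^ (B ^ C)) ^ ~(D <-> (E | D)))) = F, (((D -> E) ^ ((A ^ (B ^ C)) ^ ~(D <-> (E | D)))) <-> B) = F, so the formula = T.

F, F, T, T, T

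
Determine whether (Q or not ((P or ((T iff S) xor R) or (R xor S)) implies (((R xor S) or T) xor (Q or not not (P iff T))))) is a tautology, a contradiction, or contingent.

contingent

P | Q | R | S | T || φ
1 | 1 | 1 | 1 | 1 || 1
1 | 1 | 1 | 1 | 0 || 1
1 | 1 | 1 | 0 | 1 || 1
1 | 1 | 1 | 0 | 0 || 1
1 | 1 | 0 | 1 | 1 || 1
1 | 1 | 0 | 1 | 0 || 1
1 | 1 | 0 | 0 | 1 || 1
1 | 1 | 0 | 0 | 0 || 1
1 | 0 | 1 | 1 | 1 || 1
1 | 0 | 1 | 1 | 0 || 1
1 | 0 | 1 | 0 | 1 || 1
1 | 0 | 1 | 0 | 0 || 0
1 | 0 | 0 | 1 | 1 || 1
1 | 0 | 0 | 1 | 0 || 0
1 | 0 | 0 | 0 | 1 || 1
1 | 0 | 0 | 0 | 0 || 1
0 | 1 | 1 | 1 | 1 || 1
0 | 1 | 1 | 1 | 0 || 1
0 | 1 | 1 | 0 | 1 || 1
0 | 1 | 1 | 0 | 0 || 1
0 | 1 | 0 | 1 | 1 || 1
0 | 1 | 0 | 1 | 0 || 1
0 | 1 | 0 | 0 | 1 || 1
0 | 1 | 0 | 0 | 0 || 1
0 | 0 | 1 | 1 | 1 || 0
0 | 0 | 1 | 1 | 0 || 0
0 | 0 | 1 | 0 | 1 || 0
0 | 0 | 1 | 0 | 0 || 1
0 | 0 | 0 | 1 | 1 || 0
0 | 0 | 0 | 1 | 0 || 1
0 | 0 | 0 | 0 | 1 || 0
0 | 0 | 0 | 0 | 0 || 0
24 of 32 rows are 1, so the formula is contingent.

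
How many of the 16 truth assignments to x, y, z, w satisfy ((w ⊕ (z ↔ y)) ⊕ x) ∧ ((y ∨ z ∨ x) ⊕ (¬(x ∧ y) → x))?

3

x  y  z  w  |  φ
1  1  1  1  |  0
1  1  1  0  |  0
1  1  0  1  |  0
1  1  0  0  |  0
1  0  1  1  |  0
1  0  1  0  |  0
1  0  0  1  |  0
1  0  0  0  |  0
0  1  1  1  |  0
0  1  1  0  |  1
0  1  0  1  |  1
0  1  0  0  |  0
0  0  1  1  |  1
0  0  1  0  |  0
0  0  0  1  |  0
0  0  0  0  |  0
The formula is true on 3 of the 16 rows.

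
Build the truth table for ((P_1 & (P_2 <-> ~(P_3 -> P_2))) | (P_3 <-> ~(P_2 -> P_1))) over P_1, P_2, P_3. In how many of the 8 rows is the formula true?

4

P_1 | P_2 | P_3 || (P_3 -> P_2) | ~(P_3 -> P_2) | (P_2 <-> ~(P_3 -> P_2)) | (P_2 -> P_1) | ~(P_2 -> P_1) | (P_3 <-> ~(P_2 -> P_1)) | φ
 F  |  F  |  F  ||      T       |       F       |            T            |      T       |       F       |            T            | T
 F  |  F  |  T  ||      F       |       T       |            F            |      T       |       F       |            F            | F
 F  |  T  |  F  ||      T       |       F       |            F            |      F       |       T       |            F            | F
 F  |  T  |  T  ||      T       |       F       |            F            |      F       |       T       |            T            | T
 T  |  F  |  F  ||      T       |       F       |            T            |      T       |       F       |            T            | T
 T  |  F  |  T  ||      F       |       T       |            F            |      T       |       F       |            F            | F
 T  |  T  |  F  ||      T       |       F       |            F            |      T       |       F       |            T            | T
 T  |  T  |  T  ||      T       |       F       |            F            |      T       |       F       |            F            | F
The formula is true on 4 of the 8 rows.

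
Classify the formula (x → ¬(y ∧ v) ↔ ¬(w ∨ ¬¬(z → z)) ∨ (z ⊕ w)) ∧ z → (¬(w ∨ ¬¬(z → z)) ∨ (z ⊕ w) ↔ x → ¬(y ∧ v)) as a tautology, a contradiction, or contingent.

x  y  z  w  v  |  φ
F  F  F  F  F  |  T
F  F  F  F  T  |  T
F  F  F  T  F  |  T
F  F  F  T  T  |  T
F  F  T  F  F  |  T
F  F  T  F  T  |  T
F  F  T  T  F  |  T
F  F  T  T  T  |  T
F  T  F  F  F  |  T
F  T  F  F  T  |  T
F  T  F  T  F  |  T
F  T  F  T  T  |  T
F  T  T  F  F  |  T
F  T  T  F  T  |  T
F  T  T  T  F  |  T
F  T  T  T  T  |  T
T  F  F  F  F  |  T
T  F  F  F  T  |  T
T  F  F  T  F  |  T
T  F  F  T  T  |  T
T  F  T  F  F  |  T
T  F  T  F  T  |  T
T  F  T  T  F  |  T
T  F  T  T  T  |  T
T  T  F  F  F  |  T
T  T  F  F  T  |  T
T  T  F  T  F  |  T
T  T  F  T  T  |  T
T  T  T  F  F  |  T
T  T  T  F  T  |  T
T  T  T  T  F  |  T
T  T  T  T  T  |  T
Every row is T, so the formula is a tautology.

tautology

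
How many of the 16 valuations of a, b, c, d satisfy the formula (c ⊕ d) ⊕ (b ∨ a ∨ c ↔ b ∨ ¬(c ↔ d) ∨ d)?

  a   |   b   |   c   |   d   ||   φ  
 True |  True |  True |  True ||  True
 True |  True |  True | False || False
 True |  True | False |  True || False
 True |  True | False | False ||  True
 True | False |  True |  True ||  True
 True | False |  True | False || False
 True | False | False |  True || False
 True | False | False | False || False
False |  True |  True |  True ||  True
False |  True |  True | False || False
False |  True | False |  True || False
False |  True | False | False ||  True
False | False |  True |  True ||  True
False | False |  True | False || False
False | False | False |  True ||  True
False | False | False | False ||  True
The formula is true on 8 of the 16 rows.

8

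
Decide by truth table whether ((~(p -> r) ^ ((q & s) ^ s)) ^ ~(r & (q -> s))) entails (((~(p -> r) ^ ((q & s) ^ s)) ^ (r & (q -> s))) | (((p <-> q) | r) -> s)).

no

p  q  r  s  |  φ  ψ
1  1  1  1  |  0  1
1  1  1  0  |  1  0
1  1  0  1  |  0  1
1  1  0  0  |  0  1
1  0  1  1  |  1  1
1  0  1  0  |  0  1
1  0  0  1  |  1  1
1  0  0  0  |  0  1
0  1  1  1  |  0  1
0  1  1  0  |  1  0
0  1  0  1  |  1  1
0  1  0  0  |  1  1
0  0  1  1  |  1  1
0  0  1  0  |  0  1
0  0  0  1  |  0  1
0  0  0  0  |  1  0
At p=1, q=1, r=1, s=0 we have φ true but ψ false, so φ does not entail ψ.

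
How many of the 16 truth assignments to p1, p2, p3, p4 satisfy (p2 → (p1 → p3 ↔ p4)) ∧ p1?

6

p1 | p2 | p3 | p4 || (p1 → p3) | ((p1 → p3) ↔ p4) | (p2 → ((p1 → p3) ↔ p4)) | ((p2 → ((p1 → p3) ↔ p4)) ∧ p1)
0  | 0  | 0  | 0  ||     1     |        0         |            1            |               0               
0  | 0  | 0  | 1  ||     1     |        1         |            1            |               0               
0  | 0  | 1  | 0  ||     1     |        0         |            1            |               0               
0  | 0  | 1  | 1  ||     1     |        1         |            1            |               0               
0  | 1  | 0  | 0  ||     1     |        0         |            0            |               0               
0  | 1  | 0  | 1  ||     1     |        1         |            1            |               0               
0  | 1  | 1  | 0  ||     1     |        0         |            0            |               0               
0  | 1  | 1  | 1  ||     1     |        1         |            1            |               0               
1  | 0  | 0  | 0  ||     0     |        1         |            1            |               1               
1  | 0  | 0  | 1  ||     0     |        0         |            1            |               1               
1  | 0  | 1  | 0  ||     1     |        0         |            1            |               1               
1  | 0  | 1  | 1  ||     1     |        1         |            1            |               1               
1  | 1  | 0  | 0  ||     0     |        1         |            1            |               1               
1  | 1  | 0  | 1  ||     0     |        0         |            0            |               0               
1  | 1  | 1  | 0  ||     1     |        0         |            0            |               0               
1  | 1  | 1  | 1  ||     1     |        1         |            1            |               1               
The formula is true on 6 of the 16 rows.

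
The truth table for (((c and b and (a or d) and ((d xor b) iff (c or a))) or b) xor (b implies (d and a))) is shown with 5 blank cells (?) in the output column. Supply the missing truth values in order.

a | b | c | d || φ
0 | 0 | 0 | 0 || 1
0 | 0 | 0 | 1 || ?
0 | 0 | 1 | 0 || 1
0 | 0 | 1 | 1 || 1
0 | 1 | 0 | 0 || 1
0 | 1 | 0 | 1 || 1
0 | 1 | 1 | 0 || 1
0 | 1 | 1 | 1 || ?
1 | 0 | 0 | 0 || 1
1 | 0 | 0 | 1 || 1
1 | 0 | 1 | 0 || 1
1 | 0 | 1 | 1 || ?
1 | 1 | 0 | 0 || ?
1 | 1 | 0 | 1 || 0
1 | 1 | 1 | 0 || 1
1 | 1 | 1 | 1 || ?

1, 1, 1, 1, 0

Row a=0, b=0, c=0, d=1: ((c and b and (a or d) and ((d xor b) iff (c or a))) or b) = 0, (b implies (d and a)) = 1, so the formula = 1.
Row a=0, b=1, c=1, d=1: ((c and b and (a or d) and ((d xor b) iff (c or a))) or b) = 1, (b implies (d and a)) = 0, so the formula = 1.
Row a=1, b=0, c=1, d=1: ((c and b and (a or d) and ((d xor b) iff (c or a))) or b) = 0, (b implies (d and a)) = 1, so the formula = 1.
Row a=1, b=1, c=0, d=0: ((c and b and (a or d) and ((d xor b) iff (c or a))) or b) = 1, (b implies (d and a)) = 0, so the formula = 1.
Row a=1, b=1, c=1, d=1: ((c and b and (a or d) and ((d xor b) iff (c or a))) or b) = 1, (b implies (d and a)) = 1, so the formula = 0.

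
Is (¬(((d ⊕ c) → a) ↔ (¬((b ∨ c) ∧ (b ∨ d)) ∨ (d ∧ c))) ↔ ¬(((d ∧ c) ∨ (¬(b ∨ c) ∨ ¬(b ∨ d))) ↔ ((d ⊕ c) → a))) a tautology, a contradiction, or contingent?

tautology

a  b  c  d  |  φ
T  T  T  T  |  T
T  T  T  F  |  T
T  T  F  T  |  T
T  T  F  F  |  T
T  F  T  T  |  T
T  F  T  F  |  T
T  F  F  T  |  T
T  F  F  F  |  T
F  T  T  T  |  T
F  T  T  F  |  T
F  T  F  T  |  T
F  T  F  F  |  T
F  F  T  T  |  T
F  F  T  F  |  T
F  F  F  T  |  T
F  F  F  F  |  T
Every row is T, so the formula is a tautology.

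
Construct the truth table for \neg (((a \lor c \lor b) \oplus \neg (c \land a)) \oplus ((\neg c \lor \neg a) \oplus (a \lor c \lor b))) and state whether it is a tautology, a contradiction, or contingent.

tautology

a | b | c || (a \lor c \lor b) | (c \land a) | \neg (c \land a) | \neg c | \neg a | (\neg c \lor \neg a) | φ
F | F | F ||         F         |      F      |        T         |   T    |   T    |          T           | T
F | F | T ||         T         |      F      |        T         |   F    |   T    |          T           | T
F | T | F ||         T         |      F      |        T         |   T    |   T    |          T           | T
F | T | T ||         T         |      F      |        T         |   F    |   T    |          T           | T
T | F | F ||         T         |      F      |        T         |   T    |   F    |          T           | T
T | F | T ||         T         |      T      |        F         |   F    |   F    |          F           | T
T | T | F ||         T         |      F      |        T         |   T    |   F    |          T           | T
T | T | T ||         T         |      T      |        F         |   F    |   F    |          F           | T
Every row is T, so the formula is a tautology.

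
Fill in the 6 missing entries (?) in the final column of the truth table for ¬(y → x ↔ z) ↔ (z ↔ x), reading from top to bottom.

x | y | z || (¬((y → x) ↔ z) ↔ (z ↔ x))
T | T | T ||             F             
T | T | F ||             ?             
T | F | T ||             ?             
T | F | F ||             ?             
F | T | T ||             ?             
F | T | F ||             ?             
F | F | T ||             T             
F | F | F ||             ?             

Row x=T, y=T, z=F: ¬(y → x ↔ z) = T, (z ↔ x) = F, so (¬((y → x) ↔ z) ↔ (z ↔ x)) = F.
Row x=T, y=F, z=T: ¬(y → x ↔ z) = F, (z ↔ x) = T, so (¬((y → x) ↔ z) ↔ (z ↔ x)) = F.
Row x=T, y=F, z=F: ¬(y → x ↔ z) = T, (z ↔ x) = F, so (¬((y → x) ↔ z) ↔ (z ↔ x)) = F.
Row x=F, y=T, z=T: ¬(y → x ↔ z) = T, (z ↔ x) = F, so (¬((y → x) ↔ z) ↔ (z ↔ x)) = F.
Row x=F, y=T, z=F: ¬(y → x ↔ z) = F, (z ↔ x) = T, so (¬((y → x) ↔ z) ↔ (z ↔ x)) = F.
Row x=F, y=F, z=F: ¬(y → x ↔ z) = T, (z ↔ x) = T, so (¬((y → x) ↔ z) ↔ (z ↔ x)) = T.

F, F, F, F, F, T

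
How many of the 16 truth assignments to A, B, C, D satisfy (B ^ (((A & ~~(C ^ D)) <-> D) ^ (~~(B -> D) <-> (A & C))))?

12

A | B | C | D || φ
T | T | T | T || F
T | T | T | F || T
T | T | F | T || F
T | T | F | F || T
T | F | T | T || T
T | F | T | F || T
T | F | F | T || T
T | F | F | F || T
F | T | T | T || T
F | T | T | F || T
F | T | F | T || T
F | T | F | F || T
F | F | T | T || F
F | F | T | F || T
F | F | F | T || F
F | F | F | F || T
The formula is true on 12 of the 16 rows.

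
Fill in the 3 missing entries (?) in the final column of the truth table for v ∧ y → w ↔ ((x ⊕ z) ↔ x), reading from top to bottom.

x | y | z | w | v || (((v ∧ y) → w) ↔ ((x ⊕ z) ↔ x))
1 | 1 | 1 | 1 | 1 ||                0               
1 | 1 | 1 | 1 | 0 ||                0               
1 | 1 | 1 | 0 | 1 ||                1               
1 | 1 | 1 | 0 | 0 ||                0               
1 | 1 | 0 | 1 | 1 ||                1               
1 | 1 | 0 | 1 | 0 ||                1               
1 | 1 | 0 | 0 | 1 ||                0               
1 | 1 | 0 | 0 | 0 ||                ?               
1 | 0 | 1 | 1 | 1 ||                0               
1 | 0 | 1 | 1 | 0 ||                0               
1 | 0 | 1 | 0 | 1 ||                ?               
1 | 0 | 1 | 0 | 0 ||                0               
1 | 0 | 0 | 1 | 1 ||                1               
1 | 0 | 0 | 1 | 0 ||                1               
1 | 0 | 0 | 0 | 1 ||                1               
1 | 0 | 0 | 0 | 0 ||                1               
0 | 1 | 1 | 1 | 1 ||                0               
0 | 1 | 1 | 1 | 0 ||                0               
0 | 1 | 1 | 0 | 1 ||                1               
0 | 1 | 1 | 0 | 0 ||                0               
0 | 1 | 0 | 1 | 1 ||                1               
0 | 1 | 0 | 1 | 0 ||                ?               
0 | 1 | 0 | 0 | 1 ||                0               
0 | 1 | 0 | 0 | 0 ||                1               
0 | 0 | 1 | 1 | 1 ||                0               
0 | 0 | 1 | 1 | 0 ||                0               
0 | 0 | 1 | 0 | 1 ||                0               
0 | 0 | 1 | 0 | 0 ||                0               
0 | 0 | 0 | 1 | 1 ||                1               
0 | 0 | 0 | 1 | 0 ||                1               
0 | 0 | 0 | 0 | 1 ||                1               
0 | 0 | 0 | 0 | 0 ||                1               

1, 0, 1

Row x=1, y=1, z=0, w=0, v=0: (v ∧ y → w) = 1, ((x ⊕ z) ↔ x) = 1, so (((v ∧ y) → w) ↔ ((x ⊕ z) ↔ x)) = 1.
Row x=1, y=0, z=1, w=0, v=1: (v ∧ y → w) = 1, ((x ⊕ z) ↔ x) = 0, so (((v ∧ y) → w) ↔ ((x ⊕ z) ↔ x)) = 0.
Row x=0, y=1, z=0, w=1, v=0: (v ∧ y → w) = 1, ((x ⊕ z) ↔ x) = 1, so (((v ∧ y) → w) ↔ ((x ⊕ z) ↔ x)) = 1.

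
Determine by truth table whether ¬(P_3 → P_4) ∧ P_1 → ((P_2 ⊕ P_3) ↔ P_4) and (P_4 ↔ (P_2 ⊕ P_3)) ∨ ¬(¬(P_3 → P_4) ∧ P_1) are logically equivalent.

P_1 | P_2 | P_3 | P_4 || φ | ψ
 T  |  T  |  T  |  T  || T | T
 T  |  T  |  T  |  F  || T | T
 T  |  T  |  F  |  T  || T | T
 T  |  T  |  F  |  F  || T | T
 T  |  F  |  T  |  T  || T | T
 T  |  F  |  T  |  F  || F | F
 T  |  F  |  F  |  T  || T | T
 T  |  F  |  F  |  F  || T | T
 F  |  T  |  T  |  T  || T | T
 F  |  T  |  T  |  F  || T | T
 F  |  T  |  F  |  T  || T | T
 F  |  T  |  F  |  F  || T | T
 F  |  F  |  T  |  T  || T | T
 F  |  F  |  T  |  F  || T | T
 F  |  F  |  F  |  T  || T | T
 F  |  F  |  F  |  F  || T | T
The columns for φ and ψ agree on every row, so they are logically equivalent.

equivalent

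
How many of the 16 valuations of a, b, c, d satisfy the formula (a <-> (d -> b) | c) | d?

a  b  c  d     (d -> b)  ((d -> b) | c)  (a <-> ((d -> b) | c))  ((a <-> ((d -> b) | c)) | d)
F  F  F  F        T            T                   F                          F              
F  F  F  T        F            F                   T                          T              
F  F  T  F        T            T                   F                          F              
F  F  T  T        F            T                   F                          T              
F  T  F  F        T            T                   F                          F              
F  T  F  T        T            T                   F                          T              
F  T  T  F        T            T                   F                          F              
F  T  T  T        T            T                   F                          T              
T  F  F  F        T            T                   T                          T              
T  F  F  T        F            F                   F                          T              
T  F  T  F        T            T                   T                          T              
T  F  T  T        F            T                   T                          T              
T  T  F  F        T            T                   T                          T              
T  T  F  T        T            T                   T                          T              
T  T  T  F        T            T                   T                          T              
T  T  T  T        T            T                   T                          T              
The formula is true on 12 of the 16 rows.

12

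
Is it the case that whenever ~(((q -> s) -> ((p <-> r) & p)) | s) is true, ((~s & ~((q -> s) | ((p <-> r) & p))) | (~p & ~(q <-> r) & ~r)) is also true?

  p   |   q   |   r   |   s   ||   φ   |   ψ  
 True |  True |  True |  True || False | False
 True |  True |  True | False || False | False
 True |  True | False |  True || False | False
 True |  True | False | False || False |  True
 True | False |  True |  True || False | False
 True | False |  True | False || False | False
 True | False | False |  True || False | False
 True | False | False | False ||  True | False
False |  True |  True |  True || False | False
False |  True |  True | False || False |  True
False |  True | False |  True || False |  True
False |  True | False | False || False |  True
False | False |  True |  True || False | False
False | False |  True | False ||  True | False
False | False | False |  True || False | False
False | False | False | False ||  True | False
At p=True, q=False, r=False, s=False we have φ true but ψ false, so φ does not entail ψ.

no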